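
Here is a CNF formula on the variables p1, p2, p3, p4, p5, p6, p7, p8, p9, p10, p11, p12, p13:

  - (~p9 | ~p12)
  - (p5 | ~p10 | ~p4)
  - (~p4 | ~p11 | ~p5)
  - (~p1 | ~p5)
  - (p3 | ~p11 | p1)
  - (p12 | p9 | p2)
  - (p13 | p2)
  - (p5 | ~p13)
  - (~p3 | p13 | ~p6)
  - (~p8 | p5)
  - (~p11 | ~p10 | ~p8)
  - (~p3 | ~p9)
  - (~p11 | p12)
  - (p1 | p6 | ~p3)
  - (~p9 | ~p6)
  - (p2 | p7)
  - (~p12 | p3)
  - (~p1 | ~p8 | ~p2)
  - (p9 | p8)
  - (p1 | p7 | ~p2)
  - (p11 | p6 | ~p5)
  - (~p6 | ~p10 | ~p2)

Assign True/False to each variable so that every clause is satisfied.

Pure literal: p4 appears only negated; assign p4 = False.
p7 occurs only positively in the remaining clauses — set p7 = True.
Branch on p1: take p1 = False.
Try p2 = True.
Branch on p3: take p3 = False.
  then p11 is forced to False.
  then p12 is forced to False.
For the remaining variables, p5 = False, p6 = False, p8 = False, p9 = True, p10 = False, p13 = False works.

p1 = F  p2 = T  p3 = F  p4 = F  p5 = F  p6 = F  p7 = T  p8 = F  p9 = T  p10 = F  p11 = F  p12 = F  p13 = F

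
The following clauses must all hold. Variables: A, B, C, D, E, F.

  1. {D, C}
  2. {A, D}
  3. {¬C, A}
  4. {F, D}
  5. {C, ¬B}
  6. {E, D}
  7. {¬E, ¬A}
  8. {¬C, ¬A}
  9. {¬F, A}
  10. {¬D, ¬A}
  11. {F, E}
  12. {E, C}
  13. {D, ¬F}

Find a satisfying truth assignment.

A=0, B=0, C=0, D=1, E=1, F=0

Check each clause:
  1. {D, C} — D is true.
  2. {D, A} — D is true.
  3. {A, ¬C} — ¬C is true.
  4. {F, D} — D is true.
  5. {¬B, C} — ¬B is true.
  6. {D, E} — D is true.
  7. {¬E, ¬A} — ¬A is true.
  8. {¬C, ¬A} — ¬C is true.
  9. {¬F, A} — ¬F is true.
  10. {¬A, ¬D} — ¬A is true.
  11. {E, F} — E is true.
  12. {E, C} — E is true.
  13. {¬F, D} — ¬F is true.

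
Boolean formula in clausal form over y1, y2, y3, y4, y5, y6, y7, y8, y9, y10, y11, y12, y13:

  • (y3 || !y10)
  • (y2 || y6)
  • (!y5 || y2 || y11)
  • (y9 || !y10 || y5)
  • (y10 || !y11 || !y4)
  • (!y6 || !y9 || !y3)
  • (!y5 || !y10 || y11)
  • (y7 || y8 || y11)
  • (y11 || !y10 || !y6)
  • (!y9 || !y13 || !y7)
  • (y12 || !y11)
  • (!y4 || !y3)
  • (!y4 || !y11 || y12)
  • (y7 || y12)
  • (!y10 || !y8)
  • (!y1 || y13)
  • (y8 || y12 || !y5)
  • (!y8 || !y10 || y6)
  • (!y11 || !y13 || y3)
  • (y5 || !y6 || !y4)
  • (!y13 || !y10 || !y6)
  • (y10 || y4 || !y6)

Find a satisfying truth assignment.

y1 = False  y2 = True  y3 = False  y4 = False  y5 = False  y6 = False  y7 = True  y8 = False  y9 = True  y10 = False  y11 = False  y12 = True  y13 = False

y1 occurs only negated in the remaining clauses — set y1 = False.
Pure literal: y2 appears only positively; assign y2 = True.
Branch on y3: take y3 = False.
  then y10 is forced to False.
The remaining clauses are satisfied by y4 = False, y5 = False, y6 = False, y7 = True, y8 = False, y9 = True, y11 = False, y12 = True, y13 = False.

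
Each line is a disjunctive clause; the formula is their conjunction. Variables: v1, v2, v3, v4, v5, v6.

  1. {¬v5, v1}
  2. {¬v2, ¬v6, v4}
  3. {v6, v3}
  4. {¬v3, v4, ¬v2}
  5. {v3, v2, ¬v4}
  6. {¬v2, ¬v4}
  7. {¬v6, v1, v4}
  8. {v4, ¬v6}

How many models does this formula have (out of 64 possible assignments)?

Case analysis on v4 and v2:
  v4=T, v2=T: a clause becomes empty — 0.
  v4=T, v2=F: v6 free; 3 ways for (v1,v3,v5) × 2^1 = 6.
  v4=F, v2=T: a clause becomes empty — 0.
  v4=F, v2=F: remaining (v1,v3,v5,v6) ∈ {(F,T,F,F); (T,T,F,F); (T,T,T,F)} — 3.
Total: 0 + 6 + 0 + 3 = 9.

9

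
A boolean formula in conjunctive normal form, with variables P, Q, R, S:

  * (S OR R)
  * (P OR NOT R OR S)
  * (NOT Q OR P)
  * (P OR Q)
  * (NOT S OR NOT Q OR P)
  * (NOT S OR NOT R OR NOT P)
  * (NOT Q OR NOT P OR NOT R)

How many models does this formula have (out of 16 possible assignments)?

3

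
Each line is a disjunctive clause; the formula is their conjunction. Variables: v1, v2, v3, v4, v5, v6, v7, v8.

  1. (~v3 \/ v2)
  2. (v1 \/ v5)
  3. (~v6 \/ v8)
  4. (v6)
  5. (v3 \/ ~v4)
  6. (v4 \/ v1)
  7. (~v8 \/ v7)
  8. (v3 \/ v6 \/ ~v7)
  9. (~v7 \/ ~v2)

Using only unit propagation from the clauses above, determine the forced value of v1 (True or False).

(v6) is a unit clause: v6 = True.
(v8 \/ ~v6): since v6 = True, the clause reduces to (v8). v8 = True.
From (v7 \/ ~v8) and v8 = True: v7 = True.
In (~v7 \/ ~v2), ~v7 is now false; ~v2 must hold, so v2 = False.
From (~v3 \/ v2) and v2 = False: v3 = False.
(~v4 \/ v3) with v3 = False leaves only ~v4, so v4 = False.
From (v4 \/ v1) and v4 = False: v1 = True.

True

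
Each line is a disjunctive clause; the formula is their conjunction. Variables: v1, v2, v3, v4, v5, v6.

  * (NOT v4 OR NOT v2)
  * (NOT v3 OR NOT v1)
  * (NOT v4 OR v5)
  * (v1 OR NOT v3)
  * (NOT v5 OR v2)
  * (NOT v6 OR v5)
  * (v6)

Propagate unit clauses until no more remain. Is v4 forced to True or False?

False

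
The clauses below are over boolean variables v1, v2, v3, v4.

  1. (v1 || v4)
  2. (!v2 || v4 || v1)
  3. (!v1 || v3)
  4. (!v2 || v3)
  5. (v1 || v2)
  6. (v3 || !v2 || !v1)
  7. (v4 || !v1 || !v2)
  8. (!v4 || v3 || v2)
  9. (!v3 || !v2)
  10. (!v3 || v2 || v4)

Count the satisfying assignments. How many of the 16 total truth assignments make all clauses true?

1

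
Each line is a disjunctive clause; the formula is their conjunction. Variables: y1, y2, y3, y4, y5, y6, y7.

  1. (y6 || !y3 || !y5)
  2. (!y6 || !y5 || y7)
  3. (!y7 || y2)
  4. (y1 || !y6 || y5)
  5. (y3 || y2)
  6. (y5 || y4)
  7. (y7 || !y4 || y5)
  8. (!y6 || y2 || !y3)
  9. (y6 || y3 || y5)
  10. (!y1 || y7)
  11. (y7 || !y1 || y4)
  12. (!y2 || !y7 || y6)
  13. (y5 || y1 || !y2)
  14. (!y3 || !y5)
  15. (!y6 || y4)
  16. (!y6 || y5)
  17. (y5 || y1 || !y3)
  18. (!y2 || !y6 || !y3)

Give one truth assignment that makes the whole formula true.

y1=F  y2=T  y3=F  y4=F  y5=T  y6=F  y7=F

Set y1 = False and propagate.
Branch on y2: take y2 = True.
  then y5 is forced to True.
  then y3 is forced to False.
Try y4 = False.
  then y6 is forced to False.
  then y7 is forced to False.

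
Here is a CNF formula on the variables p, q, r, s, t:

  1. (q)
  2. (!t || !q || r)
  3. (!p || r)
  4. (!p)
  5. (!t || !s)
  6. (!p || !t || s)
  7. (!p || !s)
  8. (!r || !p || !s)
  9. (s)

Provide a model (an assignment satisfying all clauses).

p=F, q=T, r=F, s=T, t=F

(q) is a unit clause, so q = True.
The clause (!p) is unit: p must be False.
Unit propagation: (s) forces s = True.
(!t) is a unit clause, so t = False.
r is now unconstrained; take r = False.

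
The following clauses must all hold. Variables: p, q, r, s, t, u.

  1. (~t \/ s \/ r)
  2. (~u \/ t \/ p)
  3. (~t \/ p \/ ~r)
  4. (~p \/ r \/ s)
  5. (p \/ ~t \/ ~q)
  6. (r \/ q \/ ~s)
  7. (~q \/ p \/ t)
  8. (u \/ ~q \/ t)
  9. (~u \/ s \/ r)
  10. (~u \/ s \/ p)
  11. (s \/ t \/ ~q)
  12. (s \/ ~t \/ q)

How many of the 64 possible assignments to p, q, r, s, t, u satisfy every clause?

17

Split on t, then s.
  t=1, s=1: u free; 3 ways for (p,q,r) × 2^1 = 6.
  t=1, s=0: remaining (p,q,r,u) ∈ {(1,1,1,0); (1,1,1,1)} — 2.
  t=0, s=1: 5 of the 16 assignments to (p,q,r,u) work.
  t=0, s=0: remaining (p,q,r,u) ∈ {(0,0,0,0); (0,0,1,0); (1,0,1,0); (1,0,1,1)} — 4.
Total: 6 + 2 + 5 + 4 = 17.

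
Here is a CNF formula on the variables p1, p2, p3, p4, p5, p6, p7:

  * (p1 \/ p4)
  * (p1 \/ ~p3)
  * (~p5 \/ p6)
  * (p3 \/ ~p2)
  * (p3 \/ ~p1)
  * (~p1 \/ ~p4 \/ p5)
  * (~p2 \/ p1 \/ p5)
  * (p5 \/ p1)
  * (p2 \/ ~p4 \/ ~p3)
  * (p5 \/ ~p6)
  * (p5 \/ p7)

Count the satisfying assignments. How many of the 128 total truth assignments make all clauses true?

10

Split on p1, then p5.
  p1=1, p5=1: p7 free; 3 ways for (p2,p3,p4,p6) × 2^1 = 6.
  p1=1, p5=0: remaining (p2,p3,p4,p6,p7) ∈ {(0,1,0,0,1); (1,1,0,0,1)} — 2.
  p1=0, p5=1: remaining (p2,p3,p4,p6,p7) ∈ {(0,0,1,1,0); (0,0,1,1,1)} — 2.
  p1=0, p5=0: a clause becomes empty — 0.
Total: 6 + 2 + 2 + 0 = 10.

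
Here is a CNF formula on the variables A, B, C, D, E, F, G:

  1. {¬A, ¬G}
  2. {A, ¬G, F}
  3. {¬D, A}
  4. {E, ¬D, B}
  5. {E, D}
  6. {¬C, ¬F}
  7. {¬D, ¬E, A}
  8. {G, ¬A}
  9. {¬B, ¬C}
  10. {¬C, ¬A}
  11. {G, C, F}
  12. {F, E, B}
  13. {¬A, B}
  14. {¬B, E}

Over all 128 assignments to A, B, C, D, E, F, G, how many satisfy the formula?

5

The models are:
  A=F B=F C=F D=F E=T F=T G=F
  A=F B=F C=F D=F E=T F=T G=T
  A=F B=F C=T D=F E=T F=F G=F
  A=F B=T C=F D=F E=T F=T G=F
  A=F B=T C=F D=F E=T F=T G=T
That's 5 in total.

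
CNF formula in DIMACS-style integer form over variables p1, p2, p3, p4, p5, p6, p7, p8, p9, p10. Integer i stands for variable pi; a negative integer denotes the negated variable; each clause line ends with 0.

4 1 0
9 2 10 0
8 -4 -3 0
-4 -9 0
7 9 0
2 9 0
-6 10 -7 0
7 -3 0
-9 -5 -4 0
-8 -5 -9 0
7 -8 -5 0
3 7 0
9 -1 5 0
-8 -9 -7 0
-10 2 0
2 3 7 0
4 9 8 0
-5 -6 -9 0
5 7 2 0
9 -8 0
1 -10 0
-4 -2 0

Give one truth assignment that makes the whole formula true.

p1=1  p2=1  p3=1  p4=0  p5=1  p6=0  p7=1  p8=0  p9=1  p10=1

Pure literal: p6 appears only negated; assign p6 = False.
Set p1 = True and propagate.
Try p2 = True.
  then p4 is forced to False.
The remaining clauses are satisfied by p3 = True, p5 = True, p7 = True, p8 = False, p9 = True, p10 = True.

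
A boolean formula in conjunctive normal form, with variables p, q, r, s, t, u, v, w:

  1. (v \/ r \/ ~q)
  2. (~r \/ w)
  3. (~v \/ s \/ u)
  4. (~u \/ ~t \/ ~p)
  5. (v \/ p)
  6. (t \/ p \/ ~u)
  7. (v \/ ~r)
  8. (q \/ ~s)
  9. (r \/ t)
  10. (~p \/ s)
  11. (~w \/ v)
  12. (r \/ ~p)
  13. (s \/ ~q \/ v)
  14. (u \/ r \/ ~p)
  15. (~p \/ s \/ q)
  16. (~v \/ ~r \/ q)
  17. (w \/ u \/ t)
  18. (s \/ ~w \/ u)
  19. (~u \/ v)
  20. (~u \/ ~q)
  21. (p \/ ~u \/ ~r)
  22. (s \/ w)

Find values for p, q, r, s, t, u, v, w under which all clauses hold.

p = True, q = True, r = True, s = True, t = False, u = False, v = True, w = True

Try p = True.
  then s is forced to True.
  then q is forced to True.
  then r is forced to True.
  then w is forced to True.
  then v is forced to True.
  then u is forced to False.
t is now unconstrained; take t = False.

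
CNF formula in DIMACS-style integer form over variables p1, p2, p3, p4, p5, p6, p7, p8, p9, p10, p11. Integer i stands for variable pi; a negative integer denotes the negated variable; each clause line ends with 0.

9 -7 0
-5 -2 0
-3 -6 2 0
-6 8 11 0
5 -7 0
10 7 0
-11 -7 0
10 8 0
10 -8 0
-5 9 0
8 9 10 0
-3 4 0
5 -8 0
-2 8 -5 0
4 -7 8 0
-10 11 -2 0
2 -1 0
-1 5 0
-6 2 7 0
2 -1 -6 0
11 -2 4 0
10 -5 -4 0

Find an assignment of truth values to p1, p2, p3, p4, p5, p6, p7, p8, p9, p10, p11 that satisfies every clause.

p1=False, p2=False, p3=True, p4=True, p5=False, p6=False, p7=False, p8=False, p9=True, p10=True, p11=False

Pure literal: p1 appears only negated; assign p1 = False.
Pure literal: p6 appears only negated; assign p6 = False.
Try p2 = False.
Try p3 = True.
  then p4 is forced to True.
For the remaining variables, p5 = False, p7 = False, p8 = False, p9 = True, p10 = True, p11 = False works.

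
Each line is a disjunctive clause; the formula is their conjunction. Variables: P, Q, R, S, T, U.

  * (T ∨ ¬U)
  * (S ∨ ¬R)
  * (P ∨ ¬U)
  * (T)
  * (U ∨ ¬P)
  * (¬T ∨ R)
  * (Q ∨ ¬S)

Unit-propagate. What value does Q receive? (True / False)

True

(T) is a unit clause: T = True.
(R ∨ ¬T) with T = True leaves only R, so R = True.
(¬R ∨ S) with R = True leaves only S, so S = True.
From (¬S ∨ Q) and S = True: Q = True.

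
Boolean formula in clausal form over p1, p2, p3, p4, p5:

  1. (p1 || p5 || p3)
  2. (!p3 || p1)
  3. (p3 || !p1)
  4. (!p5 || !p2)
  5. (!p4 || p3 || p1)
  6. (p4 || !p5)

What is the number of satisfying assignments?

5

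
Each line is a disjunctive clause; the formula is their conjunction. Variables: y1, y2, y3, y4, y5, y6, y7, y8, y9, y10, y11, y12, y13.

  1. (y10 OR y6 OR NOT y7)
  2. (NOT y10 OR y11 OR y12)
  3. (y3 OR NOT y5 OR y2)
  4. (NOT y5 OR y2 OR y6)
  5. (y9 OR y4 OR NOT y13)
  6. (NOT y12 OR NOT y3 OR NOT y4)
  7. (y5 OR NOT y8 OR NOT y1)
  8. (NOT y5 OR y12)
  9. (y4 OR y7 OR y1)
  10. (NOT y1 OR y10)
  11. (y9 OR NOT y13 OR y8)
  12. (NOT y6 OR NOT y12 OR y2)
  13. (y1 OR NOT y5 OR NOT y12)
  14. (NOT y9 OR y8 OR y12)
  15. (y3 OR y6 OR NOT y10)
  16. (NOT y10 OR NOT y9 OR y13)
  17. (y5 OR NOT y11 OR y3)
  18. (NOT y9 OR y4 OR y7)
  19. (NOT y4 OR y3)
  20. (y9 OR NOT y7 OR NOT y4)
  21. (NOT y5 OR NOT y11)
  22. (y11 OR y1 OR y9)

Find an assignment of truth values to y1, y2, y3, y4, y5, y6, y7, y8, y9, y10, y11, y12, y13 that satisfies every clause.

y1=False, y2=True, y3=True, y4=True, y5=False, y6=False, y7=False, y8=True, y9=True, y10=False, y11=False, y12=False, y13=True

Check each clause:
  1. (y6 OR NOT y7 OR y10) — NOT y7 is true.
  2. (NOT y10 OR y12 OR y11) — NOT y10 is true.
  3. (y2 OR NOT y5 OR y3) — y3 is true.
  4. (y6 OR NOT y5 OR y2) — y2 is true.
  5. (y4 OR NOT y13 OR y9) — y9 is true.
  6. (NOT y12 OR NOT y4 OR NOT y3) — NOT y12 is true.
  7. (NOT y1 OR NOT y8 OR y5) — NOT y1 is true.
  8. (y12 OR NOT y5) — NOT y5 is true.
  9. (y4 OR y7 OR y1) — y4 is true.
  10. (NOT y1 OR y10) — NOT y1 is true.
  11. (y9 OR y8 OR NOT y13) — y8 is true.
  12. (NOT y12 OR y2 OR NOT y6) — y2 is true.
  13. (y1 OR NOT y5 OR NOT y12) — NOT y5 is true.
  14. (NOT y9 OR y12 OR y8) — y8 is true.
  15. (NOT y10 OR y6 OR y3) — y3 is true.
  16. (NOT y9 OR NOT y10 OR y13) — y13 is true.
  17. (NOT y11 OR y3 OR y5) — y3 is true.
  18. (y7 OR y4 OR NOT y9) — y4 is true.
  19. (y3 OR NOT y4) — y3 is true.
  20. (NOT y7 OR NOT y4 OR y9) — NOT y7 is true.
  21. (NOT y5 OR NOT y11) — NOT y5 is true.
  22. (y9 OR y11 OR y1) — y9 is true.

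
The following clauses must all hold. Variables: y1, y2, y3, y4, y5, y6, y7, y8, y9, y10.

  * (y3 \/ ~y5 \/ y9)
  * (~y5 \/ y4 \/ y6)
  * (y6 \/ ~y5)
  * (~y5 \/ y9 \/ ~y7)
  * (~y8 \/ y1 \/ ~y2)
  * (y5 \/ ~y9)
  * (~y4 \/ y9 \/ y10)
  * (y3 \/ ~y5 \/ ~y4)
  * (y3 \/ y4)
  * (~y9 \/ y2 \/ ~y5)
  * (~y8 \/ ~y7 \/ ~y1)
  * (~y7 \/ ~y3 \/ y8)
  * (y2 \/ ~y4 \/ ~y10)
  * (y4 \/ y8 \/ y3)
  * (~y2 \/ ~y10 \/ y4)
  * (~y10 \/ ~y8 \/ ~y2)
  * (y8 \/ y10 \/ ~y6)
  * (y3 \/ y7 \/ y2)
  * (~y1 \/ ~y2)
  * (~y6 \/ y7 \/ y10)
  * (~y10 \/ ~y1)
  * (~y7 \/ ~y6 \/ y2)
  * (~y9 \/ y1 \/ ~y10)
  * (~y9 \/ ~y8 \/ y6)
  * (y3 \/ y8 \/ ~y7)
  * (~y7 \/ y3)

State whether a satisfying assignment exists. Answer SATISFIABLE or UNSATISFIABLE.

Set y1 = False and propagate.
The remaining clauses are satisfied by y2 = True, y3 = True, y4 = True, y5 = False, y6 = False, y7 = False, y8 = False, y9 = False, y10 = True.
So y1=False, y2=True, y3=True, y4=True, y5=False, y6=False, y7=False, y8=False, y9=False, y10=True is a satisfying assignment.

SATISFIABLE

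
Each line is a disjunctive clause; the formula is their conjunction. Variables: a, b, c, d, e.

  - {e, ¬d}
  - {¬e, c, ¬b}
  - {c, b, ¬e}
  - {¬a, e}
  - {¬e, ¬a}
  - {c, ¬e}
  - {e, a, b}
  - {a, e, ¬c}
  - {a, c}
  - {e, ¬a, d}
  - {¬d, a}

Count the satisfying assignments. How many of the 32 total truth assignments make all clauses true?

Satisfying assignments:
  a=F b=F c=T d=F e=T
  a=F b=T c=T d=F e=T
Count: 2.

2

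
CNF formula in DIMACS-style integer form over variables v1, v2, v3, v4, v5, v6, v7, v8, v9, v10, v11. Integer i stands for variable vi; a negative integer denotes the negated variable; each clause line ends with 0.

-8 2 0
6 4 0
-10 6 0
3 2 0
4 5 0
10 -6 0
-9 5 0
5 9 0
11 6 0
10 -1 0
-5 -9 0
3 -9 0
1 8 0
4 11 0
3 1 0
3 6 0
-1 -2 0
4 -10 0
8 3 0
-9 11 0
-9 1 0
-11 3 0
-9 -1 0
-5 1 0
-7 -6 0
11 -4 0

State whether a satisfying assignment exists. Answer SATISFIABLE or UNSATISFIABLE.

SATISFIABLE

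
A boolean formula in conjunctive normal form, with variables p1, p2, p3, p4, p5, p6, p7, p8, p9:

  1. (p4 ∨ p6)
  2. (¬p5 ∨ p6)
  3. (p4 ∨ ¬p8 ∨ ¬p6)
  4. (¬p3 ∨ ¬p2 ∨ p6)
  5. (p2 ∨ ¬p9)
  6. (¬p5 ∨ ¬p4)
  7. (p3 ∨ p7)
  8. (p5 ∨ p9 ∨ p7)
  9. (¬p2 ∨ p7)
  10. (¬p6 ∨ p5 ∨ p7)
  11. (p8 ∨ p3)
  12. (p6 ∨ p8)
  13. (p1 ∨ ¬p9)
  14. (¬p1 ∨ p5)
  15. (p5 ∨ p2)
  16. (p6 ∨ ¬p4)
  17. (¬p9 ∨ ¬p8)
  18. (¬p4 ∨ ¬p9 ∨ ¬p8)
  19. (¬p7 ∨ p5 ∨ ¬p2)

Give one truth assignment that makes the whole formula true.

p1 = 0, p2 = 1, p3 = 1, p4 = 0, p5 = 1, p6 = 1, p7 = 1, p8 = 0, p9 = 0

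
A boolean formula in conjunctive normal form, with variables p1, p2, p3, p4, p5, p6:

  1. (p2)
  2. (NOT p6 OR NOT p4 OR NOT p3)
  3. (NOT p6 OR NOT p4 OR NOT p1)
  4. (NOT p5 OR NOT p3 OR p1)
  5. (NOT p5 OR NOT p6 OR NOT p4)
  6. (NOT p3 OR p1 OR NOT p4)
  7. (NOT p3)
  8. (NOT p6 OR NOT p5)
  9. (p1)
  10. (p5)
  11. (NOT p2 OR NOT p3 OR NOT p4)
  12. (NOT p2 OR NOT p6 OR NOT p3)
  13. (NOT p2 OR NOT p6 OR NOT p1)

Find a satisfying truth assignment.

p1=True, p2=True, p3=False, p4=True, p5=True, p6=False

Check each clause:
  1. (p2) — p2 is true.
  2. (NOT p4 OR NOT p3 OR NOT p6) — NOT p6 is true.
  3. (NOT p4 OR NOT p6 OR NOT p1) — NOT p6 is true.
  4. (NOT p5 OR NOT p3 OR p1) — p1 is true.
  5. (NOT p6 OR NOT p4 OR NOT p5) — NOT p6 is true.
  6. (NOT p3 OR NOT p4 OR p1) — p1 is true.
  7. (NOT p3) — NOT p3 is true.
  8. (NOT p5 OR NOT p6) — NOT p6 is true.
  9. (p1) — p1 is true.
  10. (p5) — p5 is true.
  11. (NOT p3 OR NOT p2 OR NOT p4) — NOT p3 is true.
  12. (NOT p2 OR NOT p6 OR NOT p3) — NOT p6 is true.
  13. (NOT p2 OR NOT p1 OR NOT p6) — NOT p6 is true.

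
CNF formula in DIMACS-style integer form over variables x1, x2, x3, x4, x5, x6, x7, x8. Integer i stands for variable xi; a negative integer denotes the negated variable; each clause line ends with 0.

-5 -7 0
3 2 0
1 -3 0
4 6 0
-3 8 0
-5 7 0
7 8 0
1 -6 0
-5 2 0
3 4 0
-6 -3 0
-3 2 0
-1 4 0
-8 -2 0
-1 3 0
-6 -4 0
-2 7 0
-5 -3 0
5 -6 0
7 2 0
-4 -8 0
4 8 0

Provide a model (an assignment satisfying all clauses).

Try x1 = False.
  then x3 is forced to False.
  then x2 is forced to True.
  then x6 is forced to False.
  then x4 is forced to True.
  then x8 is forced to False.
  then x7 is forced to True.
  then x5 is forced to False.
Every clause has at least one true literal under this assignment.

x1 = False, x2 = True, x3 = False, x4 = True, x5 = False, x6 = False, x7 = True, x8 = False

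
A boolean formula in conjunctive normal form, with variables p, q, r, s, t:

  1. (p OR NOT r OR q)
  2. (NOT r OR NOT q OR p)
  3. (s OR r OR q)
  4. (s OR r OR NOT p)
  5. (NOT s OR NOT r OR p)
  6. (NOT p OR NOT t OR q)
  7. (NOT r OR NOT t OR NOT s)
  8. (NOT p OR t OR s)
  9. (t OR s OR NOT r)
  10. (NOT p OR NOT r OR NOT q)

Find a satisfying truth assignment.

p = F  q = T  r = F  s = F  t = T

Set p = False and propagate.
Set q = True and propagate.
  then r is forced to False.
s, t are now unconstrained; take s = False, t = True.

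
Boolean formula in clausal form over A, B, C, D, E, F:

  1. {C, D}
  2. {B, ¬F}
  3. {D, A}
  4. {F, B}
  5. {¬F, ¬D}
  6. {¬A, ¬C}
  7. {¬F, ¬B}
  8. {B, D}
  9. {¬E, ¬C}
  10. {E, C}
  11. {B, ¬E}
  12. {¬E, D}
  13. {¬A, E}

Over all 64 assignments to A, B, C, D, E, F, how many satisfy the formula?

The models are:
  A=0 B=1 C=0 D=1 E=1 F=0
  A=0 B=1 C=1 D=1 E=0 F=0
  A=1 B=1 C=0 D=1 E=1 F=0
That's 3 in total.

3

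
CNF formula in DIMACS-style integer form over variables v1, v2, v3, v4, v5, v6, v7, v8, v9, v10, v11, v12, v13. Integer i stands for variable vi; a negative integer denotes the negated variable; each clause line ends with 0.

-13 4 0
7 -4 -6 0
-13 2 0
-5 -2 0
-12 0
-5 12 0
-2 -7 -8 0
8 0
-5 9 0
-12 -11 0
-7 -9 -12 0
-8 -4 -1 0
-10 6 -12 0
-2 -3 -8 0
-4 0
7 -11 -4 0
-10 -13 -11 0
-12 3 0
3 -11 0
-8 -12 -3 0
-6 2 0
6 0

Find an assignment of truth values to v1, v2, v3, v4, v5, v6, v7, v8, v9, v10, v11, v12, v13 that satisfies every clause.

v1=0, v2=1, v3=0, v4=0, v5=0, v6=1, v7=0, v8=1, v9=0, v10=1, v11=0, v12=0, v13=0

(~v12) is a unit clause, so v12 = False.
(~v5) is a unit clause, so v5 = False.
(v8) is a unit clause, so v8 = True.
(~v4) is a unit clause, so v4 = False.
Unit propagation: (~v13) forces v13 = False.
The clause (v6) is unit: v6 must be True.
The clause (v2) is unit: v2 must be True.
Unit propagation: (~v7) forces v7 = False.
The clause (~v3) is unit: v3 must be False.
Unit propagation: (~v11) forces v11 = False.
v1, v9, v10 are now unconstrained; take v1 = False, v9 = False, v10 = True.
Every clause has at least one true literal under this assignment.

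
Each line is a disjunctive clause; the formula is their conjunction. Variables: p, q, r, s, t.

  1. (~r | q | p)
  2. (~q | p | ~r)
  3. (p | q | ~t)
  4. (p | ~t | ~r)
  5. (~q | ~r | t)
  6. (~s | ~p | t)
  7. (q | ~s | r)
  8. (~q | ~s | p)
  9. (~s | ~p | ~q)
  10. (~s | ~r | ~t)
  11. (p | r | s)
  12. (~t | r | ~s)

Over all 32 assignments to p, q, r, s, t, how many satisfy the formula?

Split on p, then r.
  p=1, r=1: remaining (q,s,t) ∈ {(0,0,0); (0,0,1); (1,0,1)} — 3.
  p=1, r=0: remaining (q,s,t) ∈ {(0,0,0); (0,0,1); (1,0,0); (1,0,1)} — 4.
  p=0, r=1: a clause becomes empty — 0.
  p=0, r=0: a clause becomes empty — 0.
Total: 3 + 4 + 0 + 0 = 7.

7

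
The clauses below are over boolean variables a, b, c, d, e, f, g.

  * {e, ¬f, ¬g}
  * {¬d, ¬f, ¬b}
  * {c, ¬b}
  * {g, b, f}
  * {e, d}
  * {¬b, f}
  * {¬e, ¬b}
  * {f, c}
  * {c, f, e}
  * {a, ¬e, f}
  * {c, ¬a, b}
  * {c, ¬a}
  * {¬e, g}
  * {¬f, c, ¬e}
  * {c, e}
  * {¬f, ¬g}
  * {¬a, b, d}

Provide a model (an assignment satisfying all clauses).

c occurs only positively in the remaining clauses — set c = True.
Set a = True and propagate.
Set b = False and propagate.
  then d is forced to True.
Branch on e: take e = True.
  then g is forced to True.
  then f is forced to False.

a = True, b = False, c = True, d = True, e = True, f = False, g = True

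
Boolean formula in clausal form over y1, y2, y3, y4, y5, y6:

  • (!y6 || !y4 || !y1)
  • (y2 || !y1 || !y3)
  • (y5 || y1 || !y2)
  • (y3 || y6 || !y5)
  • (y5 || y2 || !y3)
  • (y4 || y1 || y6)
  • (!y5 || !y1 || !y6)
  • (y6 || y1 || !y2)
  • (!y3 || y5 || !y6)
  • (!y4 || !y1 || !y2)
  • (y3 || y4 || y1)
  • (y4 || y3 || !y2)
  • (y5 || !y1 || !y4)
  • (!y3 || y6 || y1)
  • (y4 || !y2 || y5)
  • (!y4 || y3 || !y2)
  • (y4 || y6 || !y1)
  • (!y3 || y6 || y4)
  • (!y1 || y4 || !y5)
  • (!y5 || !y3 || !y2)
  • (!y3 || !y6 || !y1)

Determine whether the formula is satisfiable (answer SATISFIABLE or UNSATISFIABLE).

SATISFIABLE

Branch on y1: take y1 = True.
Set y2 = False and propagate.
  then y3 is forced to False.
For the remaining variables, y4 = False, y5 = False, y6 = True works.
So y1=T, y2=F, y3=F, y4=F, y5=F, y6=T is a satisfying assignment.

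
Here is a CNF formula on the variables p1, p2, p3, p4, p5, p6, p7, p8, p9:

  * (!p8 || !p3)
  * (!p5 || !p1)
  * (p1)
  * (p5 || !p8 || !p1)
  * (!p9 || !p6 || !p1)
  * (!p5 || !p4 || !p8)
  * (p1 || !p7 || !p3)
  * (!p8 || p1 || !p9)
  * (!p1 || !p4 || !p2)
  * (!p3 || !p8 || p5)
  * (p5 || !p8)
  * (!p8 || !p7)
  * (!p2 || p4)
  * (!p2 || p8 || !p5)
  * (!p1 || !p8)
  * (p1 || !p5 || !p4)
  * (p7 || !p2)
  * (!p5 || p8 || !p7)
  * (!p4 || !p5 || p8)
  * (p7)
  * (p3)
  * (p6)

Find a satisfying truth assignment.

p1=True, p2=False, p3=True, p4=True, p5=False, p6=True, p7=True, p8=False, p9=False

Unit propagation: (p1) forces p1 = True.
Unit propagation: (!p5) forces p5 = False.
The clause (!p8) is unit: p8 must be False.
(p7) is a unit clause, so p7 = True.
Unit propagation: (p3) forces p3 = True.
Unit propagation: (p6) forces p6 = True.
(!p9) is a unit clause, so p9 = False.
p2 occurs only negated in the remaining clauses — set p2 = False.
p4 is now unconstrained; take p4 = True.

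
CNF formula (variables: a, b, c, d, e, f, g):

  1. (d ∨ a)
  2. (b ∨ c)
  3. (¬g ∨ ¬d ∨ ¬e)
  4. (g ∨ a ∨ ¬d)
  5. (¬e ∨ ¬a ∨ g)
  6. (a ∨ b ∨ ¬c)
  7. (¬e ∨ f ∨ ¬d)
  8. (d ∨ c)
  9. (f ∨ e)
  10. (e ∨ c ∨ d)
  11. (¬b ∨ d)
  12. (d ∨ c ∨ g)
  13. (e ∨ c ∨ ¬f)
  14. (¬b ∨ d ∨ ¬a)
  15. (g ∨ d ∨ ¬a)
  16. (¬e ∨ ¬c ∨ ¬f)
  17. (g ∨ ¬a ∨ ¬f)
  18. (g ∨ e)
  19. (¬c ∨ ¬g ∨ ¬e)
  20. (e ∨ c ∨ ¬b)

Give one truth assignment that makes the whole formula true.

Try a = True.
Try b = False.
  then c is forced to True.
The remaining clauses are satisfied by d = True, e = False, f = True, g = True.

a = 1, b = 0, c = 1, d = 1, e = 0, f = 1, g = 1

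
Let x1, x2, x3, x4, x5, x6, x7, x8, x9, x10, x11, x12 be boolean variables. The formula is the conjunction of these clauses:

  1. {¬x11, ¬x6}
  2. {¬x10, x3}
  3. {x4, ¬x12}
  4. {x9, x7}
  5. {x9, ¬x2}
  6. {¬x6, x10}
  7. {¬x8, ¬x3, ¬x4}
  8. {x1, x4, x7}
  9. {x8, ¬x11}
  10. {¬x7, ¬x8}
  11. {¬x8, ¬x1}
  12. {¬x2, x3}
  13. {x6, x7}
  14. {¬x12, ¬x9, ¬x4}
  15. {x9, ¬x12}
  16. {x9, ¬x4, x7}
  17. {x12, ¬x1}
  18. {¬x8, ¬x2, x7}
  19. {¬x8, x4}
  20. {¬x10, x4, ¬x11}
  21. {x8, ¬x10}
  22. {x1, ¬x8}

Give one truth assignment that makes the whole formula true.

x2 occurs only negated in the remaining clauses — set x2 = False.
x11 occurs only negated in the remaining clauses — set x11 = False.
Try x1 = False.
  then x8 is forced to False.
  then x10 is forced to False.
  then x6 is forced to False.
  then x7 is forced to True.
Branch on x4: take x4 = False.
  then x12 is forced to False.
x3, x5, x9 are now unconstrained; take x3 = True, x5 = False, x9 = False.

x1 = 0, x2 = 0, x3 = 1, x4 = 0, x5 = 0, x6 = 0, x7 = 1, x8 = 0, x9 = 0, x10 = 0, x11 = 0, x12 = 0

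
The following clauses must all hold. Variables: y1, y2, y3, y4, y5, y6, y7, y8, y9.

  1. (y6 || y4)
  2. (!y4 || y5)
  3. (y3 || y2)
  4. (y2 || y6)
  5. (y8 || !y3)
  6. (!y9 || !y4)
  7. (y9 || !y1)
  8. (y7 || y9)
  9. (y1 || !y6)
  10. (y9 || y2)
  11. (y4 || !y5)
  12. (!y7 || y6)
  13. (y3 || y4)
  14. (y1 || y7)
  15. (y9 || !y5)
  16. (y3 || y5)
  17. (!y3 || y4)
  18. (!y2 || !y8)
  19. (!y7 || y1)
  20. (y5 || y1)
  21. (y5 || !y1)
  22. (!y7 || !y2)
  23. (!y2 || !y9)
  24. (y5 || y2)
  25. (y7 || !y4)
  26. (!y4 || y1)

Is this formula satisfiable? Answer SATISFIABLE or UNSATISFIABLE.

y4 = True:
  propagation gives y5=True, y9=False; an empty clause results — contradiction.
y4 = False:
  propagation gives y6=True, y1=True, y9=True, y5=False; an empty clause results — contradiction.
Every branch closes, so no satisfying assignment exists.

UNSATISFIABLE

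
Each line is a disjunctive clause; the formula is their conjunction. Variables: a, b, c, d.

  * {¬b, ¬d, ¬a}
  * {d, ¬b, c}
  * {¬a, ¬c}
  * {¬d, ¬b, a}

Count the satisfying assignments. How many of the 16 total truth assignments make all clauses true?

7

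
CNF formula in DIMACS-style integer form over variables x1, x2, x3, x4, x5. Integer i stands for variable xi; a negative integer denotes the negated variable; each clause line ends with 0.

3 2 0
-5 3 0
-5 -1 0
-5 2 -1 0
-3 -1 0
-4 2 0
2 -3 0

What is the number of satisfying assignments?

8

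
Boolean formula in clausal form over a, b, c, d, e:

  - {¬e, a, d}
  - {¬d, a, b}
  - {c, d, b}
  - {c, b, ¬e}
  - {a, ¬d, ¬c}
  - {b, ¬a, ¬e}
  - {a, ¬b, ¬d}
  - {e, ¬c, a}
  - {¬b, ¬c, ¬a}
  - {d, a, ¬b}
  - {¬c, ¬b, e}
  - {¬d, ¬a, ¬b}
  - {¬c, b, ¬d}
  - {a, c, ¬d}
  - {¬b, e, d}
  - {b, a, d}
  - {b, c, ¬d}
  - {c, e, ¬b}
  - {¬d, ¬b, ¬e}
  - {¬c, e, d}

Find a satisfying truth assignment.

a=1, b=1, c=0, d=0, e=1

Set a = True and propagate.
The remaining clauses are satisfied by b = True, c = False, d = False, e = True.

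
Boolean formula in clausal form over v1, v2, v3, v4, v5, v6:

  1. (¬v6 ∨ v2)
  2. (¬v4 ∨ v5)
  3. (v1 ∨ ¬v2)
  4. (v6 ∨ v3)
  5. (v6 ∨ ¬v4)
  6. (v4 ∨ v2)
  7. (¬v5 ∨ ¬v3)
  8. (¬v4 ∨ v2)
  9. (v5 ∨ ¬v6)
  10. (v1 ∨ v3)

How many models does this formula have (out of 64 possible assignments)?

3

The models are:
  v1=1 v2=1 v3=0 v4=0 v5=1 v6=1
  v1=1 v2=1 v3=0 v4=1 v5=1 v6=1
  v1=1 v2=1 v3=1 v4=0 v5=0 v6=0
Count: 3.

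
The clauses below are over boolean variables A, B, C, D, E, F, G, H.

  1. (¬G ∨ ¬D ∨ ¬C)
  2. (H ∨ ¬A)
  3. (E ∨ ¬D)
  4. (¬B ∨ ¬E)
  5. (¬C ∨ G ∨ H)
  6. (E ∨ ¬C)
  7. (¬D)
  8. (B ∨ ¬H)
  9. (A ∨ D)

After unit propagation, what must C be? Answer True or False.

False

(¬D) is a unit clause: D = False.
(A ∨ D) with D = False leaves only A, so A = True.
From (¬A ∨ H) and A = True: H = True.
(¬H ∨ B): since H = True, the clause reduces to (B). B = True.
(¬B ∨ ¬E) with B = True leaves only ¬E, so E = False.
From (¬C ∨ E) and E = False: C = False.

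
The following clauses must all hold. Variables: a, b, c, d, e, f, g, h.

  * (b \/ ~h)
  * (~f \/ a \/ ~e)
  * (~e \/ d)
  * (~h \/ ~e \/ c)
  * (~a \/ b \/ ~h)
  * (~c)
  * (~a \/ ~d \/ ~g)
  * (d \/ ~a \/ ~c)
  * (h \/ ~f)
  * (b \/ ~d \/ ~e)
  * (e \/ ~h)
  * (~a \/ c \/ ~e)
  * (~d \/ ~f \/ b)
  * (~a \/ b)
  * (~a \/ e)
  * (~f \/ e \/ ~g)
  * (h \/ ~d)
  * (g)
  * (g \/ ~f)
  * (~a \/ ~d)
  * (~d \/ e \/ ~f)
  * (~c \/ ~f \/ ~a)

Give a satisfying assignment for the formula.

a = False, b = False, c = False, d = False, e = False, f = False, g = True, h = False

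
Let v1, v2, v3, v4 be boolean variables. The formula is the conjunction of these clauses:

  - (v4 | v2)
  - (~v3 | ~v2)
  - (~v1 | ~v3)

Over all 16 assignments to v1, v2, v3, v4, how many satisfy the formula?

7

Case analysis on v2 and v3:
  v2=T, v3=T: a clause becomes empty — 0.
  v2=T, v3=F: remaining (v1,v4) ∈ {(F,F); (F,T); (T,F); (T,T)} — 4.
  v2=F, v3=T: remaining (v1,v4) ∈ {(F,T)} — 1.
  v2=F, v3=F: remaining (v1,v4) ∈ {(F,T); (T,T)} — 2.
Total: 0 + 4 + 1 + 2 = 7.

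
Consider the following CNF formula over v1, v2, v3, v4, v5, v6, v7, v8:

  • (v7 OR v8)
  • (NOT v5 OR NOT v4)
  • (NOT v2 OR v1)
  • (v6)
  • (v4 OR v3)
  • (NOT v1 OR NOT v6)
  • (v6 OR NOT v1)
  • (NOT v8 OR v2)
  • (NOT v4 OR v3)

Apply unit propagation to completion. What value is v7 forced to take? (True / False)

True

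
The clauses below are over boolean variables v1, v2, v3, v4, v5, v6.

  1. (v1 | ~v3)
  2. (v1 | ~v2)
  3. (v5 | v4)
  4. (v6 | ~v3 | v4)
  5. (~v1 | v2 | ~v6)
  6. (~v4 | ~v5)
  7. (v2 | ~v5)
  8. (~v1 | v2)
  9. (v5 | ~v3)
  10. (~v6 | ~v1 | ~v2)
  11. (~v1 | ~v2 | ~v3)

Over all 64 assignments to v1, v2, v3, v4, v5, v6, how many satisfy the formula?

The models are:
  v1=0 v2=0 v3=0 v4=1 v5=0 v6=0
  v1=0 v2=0 v3=0 v4=1 v5=0 v6=1
  v1=1 v2=1 v3=0 v4=0 v5=1 v6=0
  v1=1 v2=1 v3=0 v4=1 v5=0 v6=0
That's 4 in total.

4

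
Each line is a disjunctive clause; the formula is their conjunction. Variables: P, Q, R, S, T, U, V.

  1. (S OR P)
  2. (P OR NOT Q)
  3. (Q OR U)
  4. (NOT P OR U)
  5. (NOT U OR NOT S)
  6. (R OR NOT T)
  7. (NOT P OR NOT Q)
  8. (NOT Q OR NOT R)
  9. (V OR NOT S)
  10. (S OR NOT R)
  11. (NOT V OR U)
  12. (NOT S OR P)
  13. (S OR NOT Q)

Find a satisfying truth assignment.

P=T, Q=F, R=F, S=F, T=F, U=T, V=T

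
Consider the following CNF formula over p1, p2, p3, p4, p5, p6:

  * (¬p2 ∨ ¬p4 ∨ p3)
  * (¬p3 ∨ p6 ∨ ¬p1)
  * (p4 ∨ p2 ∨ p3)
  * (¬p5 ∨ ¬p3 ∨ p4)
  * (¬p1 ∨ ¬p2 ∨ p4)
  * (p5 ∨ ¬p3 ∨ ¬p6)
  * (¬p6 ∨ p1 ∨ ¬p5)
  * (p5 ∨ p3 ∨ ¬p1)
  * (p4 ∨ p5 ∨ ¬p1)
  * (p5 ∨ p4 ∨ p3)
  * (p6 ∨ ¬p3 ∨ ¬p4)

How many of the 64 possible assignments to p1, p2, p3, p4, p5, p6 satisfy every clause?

10

Case analysis on p3 and p4:
  p3=1, p4=1: remaining (p1,p2,p5,p6) ∈ {(1,0,1,1); (1,1,1,1)} — 2.
  p3=1, p4=0: remaining (p1,p2,p5,p6) ∈ {(0,0,0,0); (0,1,0,0)} — 2.
  p3=0, p4=1: 5 of the 16 assignments to (p1,p2,p5,p6) work.
  p3=0, p4=0: remaining (p1,p2,p5,p6) ∈ {(0,1,1,0)} — 1.
Total: 2 + 2 + 5 + 1 = 10.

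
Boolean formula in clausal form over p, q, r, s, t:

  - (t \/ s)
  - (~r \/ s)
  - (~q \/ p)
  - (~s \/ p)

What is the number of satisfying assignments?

Split on s, then p.
  s=1, p=1: q, r, t free → 2^3 = 8.
  s=1, p=0: a clause becomes empty — 0.
  s=0, p=1: remaining (q,r,t) ∈ {(0,0,1); (1,0,1)} — 2.
  s=0, p=0: remaining (q,r,t) ∈ {(0,0,1)} — 1.
Total: 8 + 0 + 2 + 1 = 11.

11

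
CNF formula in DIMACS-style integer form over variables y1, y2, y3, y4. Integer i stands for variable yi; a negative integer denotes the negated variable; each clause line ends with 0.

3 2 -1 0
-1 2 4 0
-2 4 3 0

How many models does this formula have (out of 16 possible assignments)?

11

Split on y2, then y1.
  y2=T, y1=T: remaining (y3,y4) ∈ {(F,T); (T,F); (T,T)} — 3.
  y2=T, y1=F: remaining (y3,y4) ∈ {(F,T); (T,F); (T,T)} — 3.
  y2=F, y1=T: remaining (y3,y4) ∈ {(T,T)} — 1.
  y2=F, y1=F: remaining (y3,y4) ∈ {(F,F); (F,T); (T,F); (T,T)} — 4.
Total: 3 + 3 + 1 + 4 = 11.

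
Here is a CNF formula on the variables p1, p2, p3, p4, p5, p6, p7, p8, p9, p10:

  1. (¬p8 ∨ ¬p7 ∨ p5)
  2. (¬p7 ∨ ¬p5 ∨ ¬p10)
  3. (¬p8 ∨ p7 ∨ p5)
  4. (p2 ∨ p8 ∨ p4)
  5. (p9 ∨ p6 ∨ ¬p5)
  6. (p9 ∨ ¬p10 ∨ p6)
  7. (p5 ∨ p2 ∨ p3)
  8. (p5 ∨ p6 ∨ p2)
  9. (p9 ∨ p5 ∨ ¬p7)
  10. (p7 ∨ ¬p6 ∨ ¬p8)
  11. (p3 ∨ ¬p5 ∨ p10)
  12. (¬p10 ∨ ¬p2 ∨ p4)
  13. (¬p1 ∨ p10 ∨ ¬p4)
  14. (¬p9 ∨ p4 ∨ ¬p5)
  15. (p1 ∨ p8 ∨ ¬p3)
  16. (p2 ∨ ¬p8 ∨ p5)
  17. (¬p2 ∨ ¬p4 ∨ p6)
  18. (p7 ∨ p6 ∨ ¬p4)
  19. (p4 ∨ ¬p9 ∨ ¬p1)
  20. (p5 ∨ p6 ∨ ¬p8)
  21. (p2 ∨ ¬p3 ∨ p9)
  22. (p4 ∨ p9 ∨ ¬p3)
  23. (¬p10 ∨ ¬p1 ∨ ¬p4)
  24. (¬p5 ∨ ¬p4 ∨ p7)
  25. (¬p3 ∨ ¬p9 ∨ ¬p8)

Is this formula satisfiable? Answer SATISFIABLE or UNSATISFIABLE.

SATISFIABLE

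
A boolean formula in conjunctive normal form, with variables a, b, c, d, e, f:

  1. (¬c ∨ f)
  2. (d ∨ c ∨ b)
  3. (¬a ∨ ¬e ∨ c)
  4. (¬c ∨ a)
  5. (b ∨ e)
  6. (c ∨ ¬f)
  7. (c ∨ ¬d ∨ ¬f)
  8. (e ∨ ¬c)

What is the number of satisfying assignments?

11

Case analysis on c and e:
  c=T, e=T: remaining (a,b,d,f) ∈ {(T,F,F,T); (T,F,T,T); (T,T,F,T); (T,T,T,T)} — 4.
  c=T, e=F: a clause becomes empty — 0.
  c=F, e=T: remaining (a,b,d,f) ∈ {(F,F,T,F); (F,T,F,F); (F,T,T,F)} — 3.
  c=F, e=F: remaining (a,b,d,f) ∈ {(F,T,F,F); (F,T,T,F); (T,T,F,F); (T,T,T,F)} — 4.
Total: 4 + 0 + 3 + 4 = 11.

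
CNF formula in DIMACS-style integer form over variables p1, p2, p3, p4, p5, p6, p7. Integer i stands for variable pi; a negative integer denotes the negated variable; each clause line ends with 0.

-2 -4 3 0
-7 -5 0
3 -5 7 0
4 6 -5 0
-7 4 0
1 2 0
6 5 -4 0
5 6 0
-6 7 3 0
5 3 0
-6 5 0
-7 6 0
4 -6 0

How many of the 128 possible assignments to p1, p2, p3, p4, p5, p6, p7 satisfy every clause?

6

Satisfying assignments:
  p1=F p2=T p3=T p4=T p5=T p6=F p7=F
  p1=F p2=T p3=T p4=T p5=T p6=T p7=F
  p1=T p2=F p3=T p4=T p5=T p6=F p7=F
  p1=T p2=F p3=T p4=T p5=T p6=T p7=F
  p1=T p2=T p3=T p4=T p5=T p6=F p7=F
  p1=T p2=T p3=T p4=T p5=T p6=T p7=F
That's 6 in total.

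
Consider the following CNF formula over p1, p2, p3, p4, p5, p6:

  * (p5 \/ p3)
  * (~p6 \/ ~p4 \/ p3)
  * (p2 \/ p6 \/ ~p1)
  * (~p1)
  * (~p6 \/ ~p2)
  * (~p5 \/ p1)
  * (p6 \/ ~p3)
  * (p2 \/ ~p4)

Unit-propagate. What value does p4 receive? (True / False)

(~p1) stands alone — p1 = False.
From (~p5 \/ p1) and p1 = False: p5 = False.
In (p3 \/ p5), p5 is now false; p3 must hold, so p3 = True.
(~p3 \/ p6) with p3 = True leaves only p6, so p6 = True.
(~p2 \/ ~p6): since p6 = True, the clause reduces to (~p2). p2 = False.
From (~p4 \/ p2) and p2 = False: p4 = False.

False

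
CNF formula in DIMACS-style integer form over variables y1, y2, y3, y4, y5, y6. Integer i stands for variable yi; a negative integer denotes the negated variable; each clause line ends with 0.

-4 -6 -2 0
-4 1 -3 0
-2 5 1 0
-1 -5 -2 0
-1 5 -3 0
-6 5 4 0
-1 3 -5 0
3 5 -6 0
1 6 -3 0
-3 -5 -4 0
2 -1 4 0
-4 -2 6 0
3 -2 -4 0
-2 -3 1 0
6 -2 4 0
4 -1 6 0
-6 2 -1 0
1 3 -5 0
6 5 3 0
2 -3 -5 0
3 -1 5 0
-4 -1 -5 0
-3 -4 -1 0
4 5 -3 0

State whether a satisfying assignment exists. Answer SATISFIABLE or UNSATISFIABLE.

UNSATISFIABLE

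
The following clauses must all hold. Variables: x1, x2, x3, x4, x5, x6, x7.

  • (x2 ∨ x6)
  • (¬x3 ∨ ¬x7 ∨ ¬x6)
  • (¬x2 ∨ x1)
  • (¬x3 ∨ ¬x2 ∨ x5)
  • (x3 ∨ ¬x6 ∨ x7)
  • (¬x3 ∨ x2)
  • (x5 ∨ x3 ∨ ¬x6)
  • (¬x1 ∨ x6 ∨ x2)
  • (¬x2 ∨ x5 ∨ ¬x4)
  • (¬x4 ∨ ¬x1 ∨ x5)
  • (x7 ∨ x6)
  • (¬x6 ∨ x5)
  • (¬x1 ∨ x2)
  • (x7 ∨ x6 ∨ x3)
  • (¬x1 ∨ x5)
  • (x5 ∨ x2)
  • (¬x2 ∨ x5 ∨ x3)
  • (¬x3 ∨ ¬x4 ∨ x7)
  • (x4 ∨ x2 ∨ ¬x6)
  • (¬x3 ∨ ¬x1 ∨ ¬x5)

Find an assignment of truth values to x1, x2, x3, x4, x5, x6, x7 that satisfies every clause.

x1=True, x2=True, x3=False, x4=False, x5=True, x6=True, x7=True

Try x1 = True.
  then x2 is forced to True.
  then x5 is forced to True.
  then x3 is forced to False.
The remaining clauses are satisfied by x4 = False, x6 = True, x7 = True.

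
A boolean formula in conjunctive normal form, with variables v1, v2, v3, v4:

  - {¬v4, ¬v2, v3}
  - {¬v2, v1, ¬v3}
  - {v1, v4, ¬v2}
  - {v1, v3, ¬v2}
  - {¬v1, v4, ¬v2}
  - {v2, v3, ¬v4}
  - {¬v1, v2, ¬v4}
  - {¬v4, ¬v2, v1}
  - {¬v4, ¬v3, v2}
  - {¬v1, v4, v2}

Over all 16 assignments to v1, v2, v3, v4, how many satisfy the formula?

3

The models are:
  v1=F v2=F v3=F v4=F
  v1=F v2=F v3=T v4=F
  v1=T v2=T v3=T v4=T
That's 3 in total.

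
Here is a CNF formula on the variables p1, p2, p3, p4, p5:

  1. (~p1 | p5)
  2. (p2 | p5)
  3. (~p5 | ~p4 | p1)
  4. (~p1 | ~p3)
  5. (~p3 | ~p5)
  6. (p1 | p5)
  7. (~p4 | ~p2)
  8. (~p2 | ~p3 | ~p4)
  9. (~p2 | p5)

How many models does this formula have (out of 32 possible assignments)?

The models are:
  p1=0 p2=0 p3=0 p4=0 p5=1
  p1=0 p2=1 p3=0 p4=0 p5=1
  p1=1 p2=0 p3=0 p4=0 p5=1
  p1=1 p2=0 p3=0 p4=1 p5=1
  p1=1 p2=1 p3=0 p4=0 p5=1
That's 5 in total.

5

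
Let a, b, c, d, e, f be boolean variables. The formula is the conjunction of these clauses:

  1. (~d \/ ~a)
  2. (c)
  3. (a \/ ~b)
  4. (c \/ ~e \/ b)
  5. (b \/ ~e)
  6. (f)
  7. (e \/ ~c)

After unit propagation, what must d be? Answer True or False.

False

(c) is a unit clause: c = True.
(f) is a unit clause: f = True.
From (~c \/ e) and c = True: e = True.
(~e \/ b): since e = True, the clause reduces to (b). b = True.
In (~b \/ a), ~b is now false; a must hold, so a = True.
(~d \/ ~a): since a = True, the clause reduces to (~d). d = False.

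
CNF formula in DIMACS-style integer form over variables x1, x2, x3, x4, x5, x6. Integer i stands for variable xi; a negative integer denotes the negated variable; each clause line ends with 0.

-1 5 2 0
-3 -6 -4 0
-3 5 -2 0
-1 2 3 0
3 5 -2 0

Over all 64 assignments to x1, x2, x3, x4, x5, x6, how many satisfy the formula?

Split on x2, then x3.
  x2=T, x3=T: x1 free; 3 ways for (x4,x5,x6) × 2^1 = 6.
  x2=T, x3=F: forces x5=T; x1, x4, x6 free → 2^3 = 8.
  x2=F, x3=T: 9 of the 16 assignments to (x1,x4,x5,x6) work.
  x2=F, x3=F: forces x1=F; x4, x5, x6 free → 2^3 = 8.
Total: 6 + 8 + 9 + 8 = 31.

31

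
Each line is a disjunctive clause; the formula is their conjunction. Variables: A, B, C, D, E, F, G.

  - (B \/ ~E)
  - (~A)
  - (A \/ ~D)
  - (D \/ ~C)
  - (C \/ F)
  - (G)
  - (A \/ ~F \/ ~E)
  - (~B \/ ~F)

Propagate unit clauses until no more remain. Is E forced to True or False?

False

(~A) is a unit clause: A = False.
(~D \/ A): since A = False, the clause reduces to (~D). D = False.
In (~C \/ D), D is now false; ~C must hold, so C = False.
(C \/ F): since C = False, the clause reduces to (F). F = True.
(G) is a unit clause: G = True.
From (A \/ ~E \/ ~F) and A = False, F = True: E = False.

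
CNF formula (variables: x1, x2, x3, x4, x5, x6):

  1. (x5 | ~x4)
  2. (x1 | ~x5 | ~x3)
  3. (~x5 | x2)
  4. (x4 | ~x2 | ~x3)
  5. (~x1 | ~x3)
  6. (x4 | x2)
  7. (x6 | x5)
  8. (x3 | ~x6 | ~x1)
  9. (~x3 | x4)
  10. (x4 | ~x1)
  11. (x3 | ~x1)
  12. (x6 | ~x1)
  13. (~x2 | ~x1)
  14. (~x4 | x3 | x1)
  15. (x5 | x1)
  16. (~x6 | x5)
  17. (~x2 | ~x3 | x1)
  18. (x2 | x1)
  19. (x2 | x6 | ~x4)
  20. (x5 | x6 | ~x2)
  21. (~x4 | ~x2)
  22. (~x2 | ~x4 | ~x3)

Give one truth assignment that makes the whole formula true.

Try x1 = False.
  then x5 is forced to True.
  then x3 is forced to False.
  then x2 is forced to True.
  then x4 is forced to False.
x6 is now unconstrained; take x6 = True.

x1=0, x2=1, x3=0, x4=0, x5=1, x6=1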